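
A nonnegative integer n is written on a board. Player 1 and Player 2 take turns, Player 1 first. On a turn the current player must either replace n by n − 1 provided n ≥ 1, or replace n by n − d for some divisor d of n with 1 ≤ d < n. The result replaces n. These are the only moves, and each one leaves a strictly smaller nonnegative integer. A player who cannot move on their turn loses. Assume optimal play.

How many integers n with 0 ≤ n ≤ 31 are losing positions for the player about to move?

16

Label each position W (a win for the player to move) or L (a loss). A position with no legal move is L; any other position is W exactly when some move reaches an L, and L when every move reaches a W.
n=0: no move → L
n=1: →0(L), so W
n=2: →1(W) only, which is W, so L
n=3: →2(L), so W
n=4: →2(L), so W
n=5: →4(W) only, which is W, so L
n=6: →5(L), so W
n=7: →6(W) only, which is W, so L
n=8: →7(L), so W
n=9: →6(W), 8(W) — all W, so L
n=10: →5(L), so W
n=11: →10(W) only, which is W, so L
n=12: →9(L), so W
n=13: →12(W) only, which is W, so L
n=14: →7(L), so W
n=15: →10(W), 12(W), 14(W) — all W, so L
n=16: →15(L), so W
n=17: →16(W) only, which is W, so L
n=18: →9(L), so W
n=19: →18(W) only, which is W, so L
n=20: →15(L), so W
n=21: →14(W), 18(W), 20(W) — all W, so L
n=22: →11(L), so W
n=23: →22(W) only, which is W, so L
n=24: →21(L), so W
n=25: →20(W), 24(W) — all W, so L
n=26: →13(L), so W
n=27: →18(W), 24(W), 26(W) — all W, so L
n=28: →21(L), so W
n=29: →28(W) only, which is W, so L
n=30: →15(L), so W
n=31: →30(W) only, which is W, so L
L entries with 0 ≤ n ≤ 31: n = 0, 2, 5, 7, 9, 11, 13, 15, 17, 19, 21, 23, 25, 27, 29, 31; that makes 16.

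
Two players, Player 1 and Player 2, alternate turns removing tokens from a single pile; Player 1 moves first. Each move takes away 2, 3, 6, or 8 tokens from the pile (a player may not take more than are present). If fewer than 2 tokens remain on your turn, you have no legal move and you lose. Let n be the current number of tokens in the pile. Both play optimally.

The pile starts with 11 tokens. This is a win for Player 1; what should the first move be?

Remove 6, leaving 5.

Positions with no move are L. A position that does have a move is losing for the player to move precisely when every available move leads to a winning position for the opponent. Fill in the labels:
n=0: no move → L
n=1: no move → L
n=2: →0(L), so W
n=3: →1(L), so W
n=4: →1(L), so W
n=5: →3(W), 2(W) — all W, so L
n=6: →0(L), so W
n=7: →5(L), so W
n=8: →5(L), so W
n=9: →1(L), so W
n=10: →8(W), 7(W), 4(W), 2(W) — all W, so L
n=11: →5(L), so W
From 11, the L positions reachable in one move are: 5.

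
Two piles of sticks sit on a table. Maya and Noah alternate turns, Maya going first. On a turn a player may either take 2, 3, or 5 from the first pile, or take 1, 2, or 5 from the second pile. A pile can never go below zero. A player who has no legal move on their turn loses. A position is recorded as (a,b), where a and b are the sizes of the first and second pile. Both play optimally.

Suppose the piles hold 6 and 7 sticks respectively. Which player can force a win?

Work bottom-up. With no move the player to move loses. Otherwise the position is W if at least one move leads to an L position for the opponent, and L if every move leads to a W.
No move ever increases a pile, so every position that can arise here has a ≤ 6 and b ≤ 7; it is enough to label the cells with 0 ≤ a ≤ 6 and 0 ≤ b ≤ 7.
Every move lowers a or b (never raises either), so fill the grid row by row in increasing a, and left to right within a row: each cell's successors are then already labelled.
      b=0  b=1  b=2  b=3  b=4  b=5  b=6  b=7
a=0:    L    W    W    L    W    W    L    W
a=1:    L    W    W    L    W    W    L    W
a=2:    W    L    W    W    L    W    W    L
a=3:    W    L    W    W    L    W    W    L
a=4:    W    W    L    W    W    L    W    W
a=5:    W    W    L    W    W    L    W    W
a=6:    W    W    W    W    W    W    W    W
Cells with no legal move (terminal, hence L): (0,0), (1,0).
The remaining L cells, each justified by listing all of its moves:
(0,3): →(0,2)(W), (0,1)(W) — all W, so L
(0,6): →(0,5)(W), (0,4)(W), (0,1)(W) — all W, so L
(1,3): →(1,2)(W), (1,1)(W) — all W, so L
(1,6): →(1,5)(W), (1,4)(W), (1,1)(W) — all W, so L
(2,1): →(0,1)(W), (2,0)(W) — all W, so L
(2,4): →(0,4)(W), (2,3)(W), (2,2)(W) — all W, so L
(2,7): →(0,7)(W), (2,6)(W), (2,5)(W), (2,2)(W) — all W, so L
(3,1): →(1,1)(W), (0,1)(W), (3,0)(W) — all W, so L
(3,4): →(1,4)(W), (0,4)(W), (3,3)(W), (3,2)(W) — all W, so L
(3,7): →(1,7)(W), (0,7)(W), (3,6)(W), (3,5)(W), (3,2)(W) — all W, so L
(4,2): →(2,2)(W), (1,2)(W), (4,1)(W), (4,0)(W) — all W, so L
(4,5): →(2,5)(W), (1,5)(W), (4,4)(W), (4,3)(W), (4,0)(W) — all W, so L
(5,2): →(3,2)(W), (2,2)(W), (0,2)(W), (5,1)(W), (5,0)(W) — all W, so L
(5,5): →(3,5)(W), (2,5)(W), (0,5)(W), (5,4)(W), (5,3)(W), (5,0)(W) — all W, so L
Every other cell has at least one move into one of the L cells above, so it is W.
The starting position (6,7) is W: Maya should move to (3,7), handing over an L position.

Maya wins.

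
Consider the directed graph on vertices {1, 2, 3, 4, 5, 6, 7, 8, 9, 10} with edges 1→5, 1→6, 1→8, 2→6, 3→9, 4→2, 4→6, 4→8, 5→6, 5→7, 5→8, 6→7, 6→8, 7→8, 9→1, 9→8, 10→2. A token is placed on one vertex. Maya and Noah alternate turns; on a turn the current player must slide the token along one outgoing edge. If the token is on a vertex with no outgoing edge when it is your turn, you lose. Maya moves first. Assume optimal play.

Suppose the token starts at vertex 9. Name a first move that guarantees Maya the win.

Move to 8.

Use the standard recursion: the mover loses at a terminal position; elsewhere, the mover wins exactly when some move hands the opponent an L position.
Every edge goes from a vertex to one that appears earlier in the order 8, 7, 6, 5, 2, 1, 9, 10, 4, 3, so processing vertices in that order labels each vertex after all of its successors.
8: no outgoing edge → L
7: W (go to 8, an L position)
6: W (go to 8, an L position)
5: W (go to 8, an L position)
2: L (sole option 6(W) is W)
1: W (go to 8, an L position)
9: W (go to 8, an L position)
10: W (go to 2, an L position)
4: W (go to 2, an L position)
3: L (sole option 9(W) is W)
From 9, the L positions reachable in one move are: 8.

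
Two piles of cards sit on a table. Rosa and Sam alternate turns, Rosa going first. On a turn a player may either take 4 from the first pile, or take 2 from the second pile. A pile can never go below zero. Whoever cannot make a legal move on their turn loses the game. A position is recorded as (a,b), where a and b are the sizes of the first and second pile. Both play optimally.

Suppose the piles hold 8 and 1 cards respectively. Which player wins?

Work bottom-up. With no move the player to move loses. Otherwise the position is W if at least one move leads to an L position for the opponent, and L if every move leads to a W.
No move ever increases a pile, so every position that can arise here has a ≤ 8 and b ≤ 1; it is enough to label the cells with 0 ≤ a ≤ 8 and 0 ≤ b ≤ 1.
Every move lowers a or b (never raises either), so fill the grid row by row in increasing a, and left to right within a row: each cell's successors are then already labelled.
      b=0  b=1
a=0:    L    L
a=1:    L    L
a=2:    L    L
a=3:    L    L
a=4:    W    W
a=5:    W    W
a=6:    W    W
a=7:    W    W
a=8:    L    L
Cells with no legal move (terminal, hence L): (0,0), (0,1), (1,0), (1,1), (2,0), (2,1), (3,0), (3,1).
The remaining L cells, each justified by listing all of its moves:
(8,0): L (sole option (4,0)(W) is W)
(8,1): L (sole option (4,1)(W) is W)
Every other cell has at least one move into one of the L cells above, so it is W.
The starting position (8,1) is L: whatever Rosa does, the opponent receives a W position.

Sam wins.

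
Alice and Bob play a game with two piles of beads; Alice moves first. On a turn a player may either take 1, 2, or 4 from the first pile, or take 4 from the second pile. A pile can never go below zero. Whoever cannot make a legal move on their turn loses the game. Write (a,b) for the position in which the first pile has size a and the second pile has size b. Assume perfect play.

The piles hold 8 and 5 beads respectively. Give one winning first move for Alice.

Move to (7,5).

Positions with no move are L. A position that does have a move is losing for the player to move precisely when every available move leads to a winning position for the opponent. Fill in the labels:
No move ever increases a pile, so every position that can arise here has a ≤ 8 and b ≤ 5; it is enough to label the cells with 0 ≤ a ≤ 8 and 0 ≤ b ≤ 5.
Every move lowers a or b (never raises either), so fill the grid row by row in increasing a, and left to right within a row: each cell's successors are then already labelled.
      b=0  b=1  b=2  b=3  b=4  b=5
a=0:    L    L    L    L    W    W
a=1:    W    W    W    W    L    L
a=2:    W    W    W    W    W    W
a=3:    L    L    L    L    W    W
a=4:    W    W    W    W    L    L
a=5:    W    W    W    W    W    W
a=6:    L    L    L    L    W    W
a=7:    W    W    W    W    L    L
a=8:    W    W    W    W    W    W
Cells with no legal move (terminal, hence L): (0,0), (0,1), (0,2), (0,3).
The remaining L cells, each justified by listing all of its moves:
(1,4): only reaches (0,4)(W), (1,0)(W), all W → L
(1,5): only reaches (0,5)(W), (1,1)(W), all W → L
(3,0): only reaches (2,0)(W), (1,0)(W), all W → L
(3,1): only reaches (2,1)(W), (1,1)(W), all W → L
(3,2): only reaches (2,2)(W), (1,2)(W), all W → L
(3,3): only reaches (2,3)(W), (1,3)(W), all W → L
(4,4): only reaches (3,4)(W), (2,4)(W), (0,4)(W), (4,0)(W), all W → L
(4,5): only reaches (3,5)(W), (2,5)(W), (0,5)(W), (4,1)(W), all W → L
(6,0): only reaches (5,0)(W), (4,0)(W), (2,0)(W), all W → L
(6,1): only reaches (5,1)(W), (4,1)(W), (2,1)(W), all W → L
(6,2): only reaches (5,2)(W), (4,2)(W), (2,2)(W), all W → L
(6,3): only reaches (5,3)(W), (4,3)(W), (2,3)(W), all W → L
(7,4): only reaches (6,4)(W), (5,4)(W), (3,4)(W), (7,0)(W), all W → L
(7,5): only reaches (6,5)(W), (5,5)(W), (3,5)(W), (7,1)(W), all W → L
Every other cell has at least one move into one of the L cells above, so it is W.
From (8,5), the L positions reachable in one move are: (7,5), (4,5). Any move reaching one of these is winning.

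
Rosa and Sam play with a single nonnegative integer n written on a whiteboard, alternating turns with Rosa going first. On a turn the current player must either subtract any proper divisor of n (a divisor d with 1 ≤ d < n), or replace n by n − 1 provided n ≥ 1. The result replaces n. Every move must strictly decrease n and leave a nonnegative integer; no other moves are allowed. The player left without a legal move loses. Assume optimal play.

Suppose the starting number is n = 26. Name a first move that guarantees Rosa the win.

Move to 13.

Compute win/loss labels from the base case upward. A position with no move is L. Any other position is W if it can reach an L in one move, else L.
n=0: no move → L
n=1: reaches L-position 0 → W
n=2: only reaches 1(W), which is W → L
n=3: reaches L-position 2 → W
n=4: reaches L-position 2 → W
n=5: only reaches 4(W), which is W → L
n=6: reaches L-position 5 → W
n=7: only reaches 6(W), which is W → L
n=8: reaches L-position 7 → W
n=9: only reaches 6(W), 8(W), all W → L
n=10: reaches L-position 5 → W
n=11: only reaches 10(W), which is W → L
n=12: reaches L-position 9 → W
n=13: only reaches 12(W), which is W → L
n=14: reaches L-position 7 → W
n=15: only reaches 10(W), 12(W), 14(W), all W → L
n=16: reaches L-position 15 → W
n=17: only reaches 16(W), which is W → L
n=18: reaches L-position 9 → W
n=19: only reaches 18(W), which is W → L
n=20: reaches L-position 15 → W
n=21: only reaches 14(W), 18(W), 20(W), all W → L
n=22: reaches L-position 11 → W
n=23: only reaches 22(W), which is W → L
n=24: reaches L-position 21 → W
n=25: only reaches 20(W), 24(W), all W → L
n=26: reaches L-position 13 → W
From 26, the L positions reachable in one move are: 13, 25. Any move reaching one of these is winning.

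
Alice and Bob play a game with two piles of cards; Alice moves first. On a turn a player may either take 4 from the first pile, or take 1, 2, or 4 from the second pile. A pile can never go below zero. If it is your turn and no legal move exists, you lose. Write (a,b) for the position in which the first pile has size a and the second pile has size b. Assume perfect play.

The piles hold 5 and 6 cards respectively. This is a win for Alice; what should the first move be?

Move to (1,6).

Build the W/L table. Terminal = L. A non-terminal position is W if it has a move to some L; otherwise it is L.
No move ever increases a pile, so every position that can arise here has a ≤ 5 and b ≤ 6; it is enough to label the cells with 0 ≤ a ≤ 5 and 0 ≤ b ≤ 6.
Every move lowers a or b (never raises either), so fill the grid row by row in increasing a, and left to right within a row: each cell's successors are then already labelled.
      b=0  b=1  b=2  b=3  b=4  b=5  b=6
a=0:    L    W    W    L    W    W    L
a=1:    L    W    W    L    W    W    L
a=2:    L    W    W    L    W    W    L
a=3:    L    W    W    L    W    W    L
a=4:    W    L    W    W    L    W    W
a=5:    W    L    W    W    L    W    W
Cells with no legal move (terminal, hence L): (0,0), (1,0), (2,0), (3,0).
The remaining L cells, each justified by listing all of its moves:
(0,3): L (options (0,2)(W), (0,1)(W) are all W)
(0,6): L (options (0,5)(W), (0,4)(W), (0,2)(W) are all W)
(1,3): L (options (1,2)(W), (1,1)(W) are all W)
(1,6): L (options (1,5)(W), (1,4)(W), (1,2)(W) are all W)
(2,3): L (options (2,2)(W), (2,1)(W) are all W)
(2,6): L (options (2,5)(W), (2,4)(W), (2,2)(W) are all W)
(3,3): L (options (3,2)(W), (3,1)(W) are all W)
(3,6): L (options (3,5)(W), (3,4)(W), (3,2)(W) are all W)
(4,1): L (options (0,1)(W), (4,0)(W) are all W)
(4,4): L (options (0,4)(W), (4,3)(W), (4,2)(W), (4,0)(W) are all W)
(5,1): L (options (1,1)(W), (5,0)(W) are all W)
(5,4): L (options (1,4)(W), (5,3)(W), (5,2)(W), (5,0)(W) are all W)
Every other cell has at least one move into one of the L cells above, so it is W.
From (5,6), the L positions reachable in one move are: (1,6), (5,4). Any move reaching one of these is winning.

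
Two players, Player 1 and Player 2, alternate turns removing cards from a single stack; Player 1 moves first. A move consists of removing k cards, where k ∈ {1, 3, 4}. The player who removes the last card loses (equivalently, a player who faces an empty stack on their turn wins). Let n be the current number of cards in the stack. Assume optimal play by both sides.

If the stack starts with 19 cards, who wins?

Build the W/L table. Terminal = W. A non-terminal position is W if it has a move to some L; otherwise it is L.
n=0: no move; the opponent has just taken the last card and therefore loses → W
n=1: the only move is to 0(W), a W ⇒ L
n=2: can move to 1, which is L ⇒ W
n=3: moves to 2(W), 0(W); every one is W ⇒ L
n=4: can move to 3, which is L ⇒ W
n=5: can move to 1, which is L ⇒ W
n=6: can move to 3, which is L ⇒ W
n=7: can move to 3, which is L ⇒ W
n=8: moves to 7(W), 5(W), 4(W); every one is W ⇒ L
n=9: can move to 8, which is L ⇒ W
n=10: moves to 9(W), 7(W), 6(W); every one is W ⇒ L
n=11: can move to 10, which is L ⇒ W
n=12: can move to 8, which is L ⇒ W
n=13: can move to 10, which is L ⇒ W
n=14: can move to 10, which is L ⇒ W
n=15: moves to 14(W), 12(W), 11(W); every one is W ⇒ L
n=16: can move to 15, which is L ⇒ W
n=17: moves to 16(W), 14(W), 13(W); every one is W ⇒ L
n=18: can move to 17, which is L ⇒ W
n=19: can move to 15, which is L ⇒ W
The starting position 19 is W: Player 1 should remove 4, leaving 15, handing over an L position.

Player 1 wins.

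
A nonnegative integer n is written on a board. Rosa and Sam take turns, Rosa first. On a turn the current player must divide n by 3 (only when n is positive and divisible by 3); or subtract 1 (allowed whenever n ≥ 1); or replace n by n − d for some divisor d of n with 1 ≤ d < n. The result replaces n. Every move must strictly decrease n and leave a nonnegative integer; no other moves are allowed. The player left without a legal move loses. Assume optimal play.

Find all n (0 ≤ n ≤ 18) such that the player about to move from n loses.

Use the standard recursion: the mover loses at a terminal position; elsewhere, the mover wins exactly when some move hands the opponent an L position.
n=0: no move → L
n=1: →0(L), so W
n=2: →1(W) only, which is W, so L
n=3: →2(L), so W
n=4: →2(L), so W
n=5: →4(W) only, which is W, so L
n=6: →2(L), so W
n=7: →6(W) only, which is W, so L
n=8: →7(L), so W
n=9: →3(W), 6(W), 8(W) — all W, so L
n=10: →5(L), so W
n=11: →10(W) only, which is W, so L
n=12: →9(L), so W
n=13: →12(W) only, which is W, so L
n=14: →7(L), so W
n=15: →5(L), so W
n=16: →8(W), 12(W), 14(W), 15(W) — all W, so L
n=17: →16(L), so W
n=18: →9(L), so W
Reading off the rows marked L gives the requested list; there are 8 such values of n.

0, 2, 5, 7, 9, 11, 13, 16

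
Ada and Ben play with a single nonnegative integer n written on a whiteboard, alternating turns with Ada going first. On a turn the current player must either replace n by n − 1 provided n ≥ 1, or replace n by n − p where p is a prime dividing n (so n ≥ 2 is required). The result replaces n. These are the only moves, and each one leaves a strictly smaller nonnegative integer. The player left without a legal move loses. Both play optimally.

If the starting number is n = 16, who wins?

Compute win/loss labels from the base case upward. A position with no move is L. Any other position is W if it can reach an L in one move, else L.
n=0: no move → L
n=1: can move to 0, which is L ⇒ W
n=2: can move to 0, which is L ⇒ W
n=3: can move to 0, which is L ⇒ W
n=4: moves to 2(W), 3(W); every one is W ⇒ L
n=5: can move to 0, which is L ⇒ W
n=6: can move to 4, which is L ⇒ W
n=7: can move to 0, which is L ⇒ W
n=8: moves to 6(W), 7(W); every one is W ⇒ L
n=9: can move to 8, which is L ⇒ W
n=10: can move to 8, which is L ⇒ W
n=11: can move to 0, which is L ⇒ W
n=12: moves to 9(W), 10(W), 11(W); every one is W ⇒ L
n=13: can move to 0, which is L ⇒ W
n=14: can move to 12, which is L ⇒ W
n=15: can move to 12, which is L ⇒ W
n=16: moves to 14(W), 15(W); every one is W ⇒ L
The starting position 16 is L: whatever Ada does, the opponent receives a W position.

Ben wins.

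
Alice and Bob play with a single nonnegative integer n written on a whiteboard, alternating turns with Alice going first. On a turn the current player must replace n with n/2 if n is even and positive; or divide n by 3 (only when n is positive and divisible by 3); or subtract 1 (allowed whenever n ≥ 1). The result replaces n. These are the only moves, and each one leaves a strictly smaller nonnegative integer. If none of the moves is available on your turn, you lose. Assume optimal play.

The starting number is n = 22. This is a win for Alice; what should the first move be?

Work bottom-up. With no move the player to move loses. Otherwise the position is W if at least one move leads to an L position for the opponent, and L if every move leads to a W.
n=0: no move → L
n=1: →0(L), so W
n=2: →1(W) only, which is W, so L
n=3: →2(L), so W
n=4: →2(L), so W
n=5: →4(W) only, which is W, so L
n=6: →2(L), so W
n=7: →6(W) only, which is W, so L
n=8: →7(L), so W
n=9: →3(W), 8(W) — all W, so L
n=10: →5(L), so W
n=11: →10(W) only, which is W, so L
n=12: →11(L), so W
n=13: →12(W) only, which is W, so L
n=14: →7(L), so W
n=15: →5(L), so W
n=16: →8(W), 15(W) — all W, so L
n=17: →16(L), so W
n=18: →9(L), so W
n=19: →18(W) only, which is W, so L
n=20: →19(L), so W
n=21: →7(L), so W
n=22: →11(L), so W
From 22, the L positions reachable in one move are: 11.

Move to 11.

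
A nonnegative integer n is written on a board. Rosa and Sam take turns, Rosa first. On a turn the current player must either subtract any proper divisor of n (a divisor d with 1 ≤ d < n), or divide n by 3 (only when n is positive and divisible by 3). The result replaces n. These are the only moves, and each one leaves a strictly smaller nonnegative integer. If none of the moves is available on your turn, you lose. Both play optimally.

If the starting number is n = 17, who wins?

Sam wins.

Positions with no move are L. A position that does have a move is losing for the player to move precisely when every available move leads to a winning position for the opponent. Fill in the labels:
n=0: no move → L
n=1: no move → L
n=2: reaches L-position 1 → W
n=3: reaches L-position 1 → W
n=4: only reaches 2(W), 3(W), all W → L
n=5: reaches L-position 4 → W
n=6: reaches L-position 4 → W
n=7: only reaches 6(W), which is W → L
n=8: reaches L-position 4 → W
n=9: only reaches 3(W), 6(W), 8(W), all W → L
n=10: reaches L-position 9 → W
n=11: only reaches 10(W), which is W → L
n=12: reaches L-position 4 → W
n=13: only reaches 12(W), which is W → L
n=14: reaches L-position 7 → W
n=15: only reaches 5(W), 10(W), 12(W), 14(W), all W → L
n=16: reaches L-position 15 → W
n=17: only reaches 16(W), which is W → L
The starting position 17 is L: whatever Rosa does, the opponent receives a W position.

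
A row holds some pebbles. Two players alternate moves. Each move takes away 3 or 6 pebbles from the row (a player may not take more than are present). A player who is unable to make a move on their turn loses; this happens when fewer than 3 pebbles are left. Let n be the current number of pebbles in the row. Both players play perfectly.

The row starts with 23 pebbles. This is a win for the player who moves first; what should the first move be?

Remove 3, leaving 20.

Build the W/L table. Terminal = L. A non-terminal position is W if it has a move to some L; otherwise it is L.
n=0: no move → L
n=1: no move → L
n=2: no move → L
n=3: reaches L-position 0 → W
n=4: reaches L-position 1 → W
n=5: reaches L-position 2 → W
n=6: reaches L-position 0 → W
n=7: reaches L-position 1 → W
n=8: reaches L-position 2 → W
n=9: only reaches 6(W), 3(W), all W → L
n=10: only reaches 7(W), 4(W), all W → L
n=11: only reaches 8(W), 5(W), all W → L
n=12: reaches L-position 9 → W
n=13: reaches L-position 10 → W
n=14: reaches L-position 11 → W
n=15: reaches L-position 9 → W
n=16: reaches L-position 10 → W
n=17: reaches L-position 11 → W
n=18: only reaches 15(W), 12(W), all W → L
n=19: only reaches 16(W), 13(W), all W → L
n=20: only reaches 17(W), 14(W), all W → L
n=21: reaches L-position 18 → W
n=22: reaches L-position 19 → W
n=23: reaches L-position 20 → W
From 23, the L positions reachable in one move are: 20.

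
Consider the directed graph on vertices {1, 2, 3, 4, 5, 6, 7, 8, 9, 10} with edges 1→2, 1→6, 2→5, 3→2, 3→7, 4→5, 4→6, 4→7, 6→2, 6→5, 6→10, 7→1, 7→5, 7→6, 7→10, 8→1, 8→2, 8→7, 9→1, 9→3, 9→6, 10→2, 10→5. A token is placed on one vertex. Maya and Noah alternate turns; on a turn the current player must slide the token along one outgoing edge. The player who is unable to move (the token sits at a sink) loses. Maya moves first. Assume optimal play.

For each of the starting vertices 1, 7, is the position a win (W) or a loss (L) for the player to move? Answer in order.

1: L, 7: W

Positions with no move are L. A position that does have a move is losing for the player to move precisely when every available move leads to a winning position for the opponent. Fill in the labels:
Every edge goes from a vertex to one that appears earlier in the order 5, 2, 10, 6, 1, 7, 4, 3, 8, 9, so processing vertices in that order labels each vertex after all of its successors.
5: no outgoing edge → L
2: W (go to 5, an L position)
10: W (go to 5, an L position)
6: W (go to 5, an L position)
1: L (options 6(W), 2(W) are all W)
7: W (go to 1, an L position)
4: W (go to 5, an L position)
3: L (options 7(W), 2(W) are all W)
8: W (go to 1, an L position)
9: W (go to 3, an L position)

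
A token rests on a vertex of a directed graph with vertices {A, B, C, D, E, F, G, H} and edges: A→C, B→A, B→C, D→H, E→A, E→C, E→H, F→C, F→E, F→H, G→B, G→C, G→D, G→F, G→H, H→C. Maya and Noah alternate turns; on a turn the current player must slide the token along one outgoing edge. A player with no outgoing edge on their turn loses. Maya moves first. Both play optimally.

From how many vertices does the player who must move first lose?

Use the standard recursion: the mover loses at a terminal position; elsewhere, the mover wins exactly when some move hands the opponent an L position.
Every edge goes from a vertex to one that appears earlier in the order C, A, B, H, E, D, F, G, so processing vertices in that order labels each vertex after all of its successors.
C: no outgoing edge → L
A: reaches L-position C → W
B: reaches L-position C → W
H: reaches L-position C → W
E: reaches L-position C → W
D: only reaches H(W), which is W → L
F: reaches L-position C → W
G: reaches L-position D → W
The L vertices are C, D; that is 2 in all.

2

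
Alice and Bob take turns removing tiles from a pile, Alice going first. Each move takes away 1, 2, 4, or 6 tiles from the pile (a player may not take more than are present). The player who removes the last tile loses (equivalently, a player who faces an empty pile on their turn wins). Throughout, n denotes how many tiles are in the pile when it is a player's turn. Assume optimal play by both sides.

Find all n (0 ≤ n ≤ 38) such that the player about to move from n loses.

Classify positions by backward induction: terminal positions (no move available) are W. From any other position, the mover wins iff some move reaches an L.
n=0: no move; the opponent has just taken the last tile and therefore loses → W
n=1: →0(W) only, which is W, so L
n=2: →1(L), so W
n=3: →1(L), so W
n=4: →3(W), 2(W), 0(W) — all W, so L
n=5: →4(L), so W
n=6: →4(L), so W
n=7: →1(L), so W
n=8: →4(L), so W
n=9: →8(W), 7(W), 5(W), 3(W) — all W, so L
n=10: →9(L), so W
n=11: →9(L), so W
n=12: →11(W), 10(W), 8(W), 6(W) — all W, so L
n=13: →12(L), so W
n=14: →12(L), so W
n=15: →9(L), so W
n=16: →12(L), so W
n=17: →16(W), 15(W), 13(W), 11(W) — all W, so L
n=18: →17(L), so W
n=19: →17(L), so W
n=20: →19(W), 18(W), 16(W), 14(W) — all W, so L
n=21: →20(L), so W
n=22: →20(L), so W
n=23: →17(L), so W
n=24: →20(L), so W
n=25: →24(W), 23(W), 21(W), 19(W) — all W, so L
n=26: →25(L), so W
n=27: →25(L), so W
n=28: →27(W), 26(W), 24(W), 22(W) — all W, so L
n=29: →28(L), so W
n=30: →28(L), so W
n=31: →25(L), so W
n=32: →28(L), so W
n=33: →32(W), 31(W), 29(W), 27(W) — all W, so L
n=34: →33(L), so W
n=35: →33(L), so W
n=36: →35(W), 34(W), 32(W), 30(W) — all W, so L
n=37: →36(L), so W
n=38: →36(L), so W
The losing starting values of n are exactly the entries labelled L in this table (10 of them).

1, 4, 9, 12, 17, 20, 25, 28, 33, 36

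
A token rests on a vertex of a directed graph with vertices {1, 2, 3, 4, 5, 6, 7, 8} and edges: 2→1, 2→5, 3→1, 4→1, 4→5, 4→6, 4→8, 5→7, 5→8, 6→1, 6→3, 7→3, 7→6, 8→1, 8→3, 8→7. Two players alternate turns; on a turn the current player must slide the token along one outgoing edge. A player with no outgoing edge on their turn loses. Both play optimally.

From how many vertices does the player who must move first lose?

2

Positions with no move are L. A position that does have a move is losing for the player to move precisely when every available move leads to a winning position for the opponent. Fill in the labels:
Every edge goes from a vertex to one that appears earlier in the order 1, 3, 6, 7, 8, 5, 4, 2, so processing vertices in that order labels each vertex after all of its successors.
1: no outgoing edge → L
3: →1(L), so W
6: →1(L), so W
7: →6(W), 3(W) — all W, so L
8: →7(L), so W
5: →7(L), so W
4: →1(L), so W
2: →1(L), so W
The L vertices are 1, 7; that is 2 in all.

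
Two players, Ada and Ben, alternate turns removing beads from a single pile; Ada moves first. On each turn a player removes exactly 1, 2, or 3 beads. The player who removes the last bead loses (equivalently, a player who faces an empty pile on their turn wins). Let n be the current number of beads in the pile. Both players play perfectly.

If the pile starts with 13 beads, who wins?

Compute win/loss labels from the base case upward. A position with no move is W. Any other position is W if it can reach an L in one move, else L.
n=0: no move; the opponent has just taken the last bead and therefore loses → W
n=1: the only move is to 0(W), a W ⇒ L
n=2: can move to 1, which is L ⇒ W
n=3: can move to 1, which is L ⇒ W
n=4: can move to 1, which is L ⇒ W
n=5: moves to 4(W), 3(W), 2(W); every one is W ⇒ L
n=6: can move to 5, which is L ⇒ W
n=7: can move to 5, which is L ⇒ W
n=8: can move to 5, which is L ⇒ W
n=9: moves to 8(W), 7(W), 6(W); every one is W ⇒ L
n=10: can move to 9, which is L ⇒ W
n=11: can move to 9, which is L ⇒ W
n=12: can move to 9, which is L ⇒ W
n=13: moves to 12(W), 11(W), 10(W); every one is W ⇒ L
The starting position 13 is L: whatever Ada does, the opponent receives a W position.

Ben wins.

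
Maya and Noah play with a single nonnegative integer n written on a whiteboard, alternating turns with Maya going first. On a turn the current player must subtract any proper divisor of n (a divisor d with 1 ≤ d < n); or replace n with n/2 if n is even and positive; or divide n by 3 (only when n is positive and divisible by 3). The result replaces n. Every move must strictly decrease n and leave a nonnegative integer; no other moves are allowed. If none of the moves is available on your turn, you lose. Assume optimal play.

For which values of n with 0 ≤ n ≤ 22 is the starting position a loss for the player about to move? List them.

0, 1, 4, 7, 9, 11, 13, 15, 17, 19

Label each position W (a win for the player to move) or L (a loss). A position with no legal move is L; any other position is W exactly when some move reaches an L, and L when every move reaches a W.
n=0: no move → L
n=1: no move → L
n=2: reaches L-position 1 → W
n=3: reaches L-position 1 → W
n=4: only reaches 2(W), 3(W), all W → L
n=5: reaches L-position 4 → W
n=6: reaches L-position 4 → W
n=7: only reaches 6(W), which is W → L
n=8: reaches L-position 4 → W
n=9: only reaches 3(W), 6(W), 8(W), all W → L
n=10: reaches L-position 9 → W
n=11: only reaches 10(W), which is W → L
n=12: reaches L-position 4 → W
n=13: only reaches 12(W), which is W → L
n=14: reaches L-position 7 → W
n=15: only reaches 5(W), 10(W), 12(W), 14(W), all W → L
n=16: reaches L-position 15 → W
n=17: only reaches 16(W), which is W → L
n=18: reaches L-position 9 → W
n=19: only reaches 18(W), which is W → L
n=20: reaches L-position 15 → W
n=21: reaches L-position 7 → W
n=22: reaches L-position 11 → W
The losing starting values of n are exactly the entries labelled L in this table (10 of them).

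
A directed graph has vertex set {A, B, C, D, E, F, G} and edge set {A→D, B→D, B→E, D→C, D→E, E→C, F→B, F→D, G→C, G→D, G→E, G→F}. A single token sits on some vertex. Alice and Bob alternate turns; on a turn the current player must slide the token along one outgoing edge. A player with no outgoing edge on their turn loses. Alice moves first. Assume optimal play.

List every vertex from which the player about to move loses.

A, B, C

Positions with no move are L. A position that does have a move is losing for the player to move precisely when every available move leads to a winning position for the opponent. Fill in the labels:
Every edge goes from a vertex to one that appears earlier in the order C, E, D, B, F, A, G, so processing vertices in that order labels each vertex after all of its successors.
C: no outgoing edge → L
E: W (go to C, an L position)
D: W (go to C, an L position)
B: L (options D(W), E(W) are all W)
F: W (go to B, an L position)
A: L (sole option D(W) is W)
G: W (go to C, an L position)
Reading off the rows marked L gives the requested list; there are 3 such vertices.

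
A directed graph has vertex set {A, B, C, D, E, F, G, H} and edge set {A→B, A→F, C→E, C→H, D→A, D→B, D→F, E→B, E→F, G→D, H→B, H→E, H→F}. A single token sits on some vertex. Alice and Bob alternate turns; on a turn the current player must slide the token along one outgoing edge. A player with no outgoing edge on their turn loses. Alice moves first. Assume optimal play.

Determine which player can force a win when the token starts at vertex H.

Alice wins.

Label each position W (a win for the player to move) or L (a loss). A position with no legal move is L; any other position is W exactly when some move reaches an L, and L when every move reaches a W.
Every edge goes from a vertex to one that appears earlier in the order B, F, E, A, H, C, D, G, so processing vertices in that order labels each vertex after all of its successors.
B: no outgoing edge → L
F: no outgoing edge → L
E: reaches L-position F → W
A: reaches L-position F → W
H: reaches L-position F → W
C: only reaches H(W), E(W), all W → L
D: reaches L-position F → W
G: only reaches D(W), which is W → L
From H Alice can move to F, reaching an L position.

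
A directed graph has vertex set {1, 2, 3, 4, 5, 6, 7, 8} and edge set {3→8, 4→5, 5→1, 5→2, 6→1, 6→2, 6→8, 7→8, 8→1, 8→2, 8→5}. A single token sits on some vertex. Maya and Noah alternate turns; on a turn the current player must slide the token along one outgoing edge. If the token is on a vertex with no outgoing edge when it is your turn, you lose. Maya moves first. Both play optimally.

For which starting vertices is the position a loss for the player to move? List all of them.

1, 2, 3, 4, 7

Build the W/L table. Terminal = L. A non-terminal position is W if it has a move to some L; otherwise it is L.
Every edge goes from a vertex to one that appears earlier in the order 2, 1, 5, 8, 6, 7, 4, 3, so processing vertices in that order labels each vertex after all of its successors.
2: no outgoing edge → L
1: no outgoing edge → L
5: W (go to 1, an L position)
8: W (go to 1, an L position)
6: W (go to 1, an L position)
7: L (sole option 8(W) is W)
4: L (sole option 5(W) is W)
3: L (sole option 8(W) is W)
The losing starting vertices are exactly the entries labelled L in this table (5 of them).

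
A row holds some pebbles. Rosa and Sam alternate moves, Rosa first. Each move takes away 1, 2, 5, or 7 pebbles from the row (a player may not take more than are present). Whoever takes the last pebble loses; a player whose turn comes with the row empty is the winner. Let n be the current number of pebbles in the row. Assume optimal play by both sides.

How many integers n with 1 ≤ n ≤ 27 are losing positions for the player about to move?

9

Work bottom-up. With no move the player to move wins. Otherwise the position is W if at least one move leads to an L position for the opponent, and L if every move leads to a W.
n=0: no move; the opponent has just taken the last pebble and therefore loses → W
n=1: the only move is to 0(W), a W ⇒ L
n=2: can move to 1, which is L ⇒ W
n=3: can move to 1, which is L ⇒ W
n=4: moves to 3(W), 2(W); every one is W ⇒ L
n=5: can move to 4, which is L ⇒ W
n=6: can move to 4, which is L ⇒ W
n=7: moves to 6(W), 5(W), 2(W), 0(W); every one is W ⇒ L
n=8: can move to 7, which is L ⇒ W
n=9: can move to 7, which is L ⇒ W
n=10: moves to 9(W), 8(W), 5(W), 3(W); every one is W ⇒ L
n=11: can move to 10, which is L ⇒ W
n=12: can move to 10, which is L ⇒ W
n=13: moves to 12(W), 11(W), 8(W), 6(W); every one is W ⇒ L
n=14: can move to 13, which is L ⇒ W
n=15: can move to 13, which is L ⇒ W
n=16: moves to 15(W), 14(W), 11(W), 9(W); every one is W ⇒ L
n=17: can move to 16, which is L ⇒ W
n=18: can move to 16, which is L ⇒ W
n=19: moves to 18(W), 17(W), 14(W), 12(W); every one is W ⇒ L
n=20: can move to 19, which is L ⇒ W
n=21: can move to 19, which is L ⇒ W
n=22: moves to 21(W), 20(W), 17(W), 15(W); every one is W ⇒ L
n=23: can move to 22, which is L ⇒ W
n=24: can move to 22, which is L ⇒ W
n=25: moves to 24(W), 23(W), 20(W), 18(W); every one is W ⇒ L
n=26: can move to 25, which is L ⇒ W
n=27: can move to 25, which is L ⇒ W
L entries with 1 ≤ n ≤ 27 (the range starts at n=1): n = 1, 4, 7, 10, 13, 16, 19, 22, 25; that makes 9.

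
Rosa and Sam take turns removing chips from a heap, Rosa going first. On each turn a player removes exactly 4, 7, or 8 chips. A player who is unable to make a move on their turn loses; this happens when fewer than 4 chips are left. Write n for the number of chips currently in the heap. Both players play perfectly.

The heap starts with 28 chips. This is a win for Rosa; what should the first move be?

Positions with no move are L. A position that does have a move is losing for the player to move precisely when every available move leads to a winning position for the opponent. Fill in the labels:
n=0: no move → L
n=1: no move → L
n=2: no move → L
n=3: no move → L
n=4: can move to 0, which is L ⇒ W
n=5: can move to 1, which is L ⇒ W
n=6: can move to 2, which is L ⇒ W
n=7: can move to 3, which is L ⇒ W
n=8: can move to 1, which is L ⇒ W
n=9: can move to 2, which is L ⇒ W
n=10: can move to 3, which is L ⇒ W
n=11: can move to 3, which is L ⇒ W
n=12: moves to 8(W), 5(W), 4(W); every one is W ⇒ L
n=13: moves to 9(W), 6(W), 5(W); every one is W ⇒ L
n=14: moves to 10(W), 7(W), 6(W); every one is W ⇒ L
n=15: moves to 11(W), 8(W), 7(W); every one is W ⇒ L
n=16: can move to 12, which is L ⇒ W
n=17: can move to 13, which is L ⇒ W
n=18: can move to 14, which is L ⇒ W
n=19: can move to 15, which is L ⇒ W
n=20: can move to 13, which is L ⇒ W
n=21: can move to 14, which is L ⇒ W
n=22: can move to 15, which is L ⇒ W
n=23: can move to 15, which is L ⇒ W
n=24: moves to 20(W), 17(W), 16(W); every one is W ⇒ L
n=25: moves to 21(W), 18(W), 17(W); every one is W ⇒ L
n=26: moves to 22(W), 19(W), 18(W); every one is W ⇒ L
n=27: moves to 23(W), 20(W), 19(W); every one is W ⇒ L
n=28: can move to 24, which is L ⇒ W
From 28, the L positions reachable in one move are: 24.

Remove 4, leaving 24.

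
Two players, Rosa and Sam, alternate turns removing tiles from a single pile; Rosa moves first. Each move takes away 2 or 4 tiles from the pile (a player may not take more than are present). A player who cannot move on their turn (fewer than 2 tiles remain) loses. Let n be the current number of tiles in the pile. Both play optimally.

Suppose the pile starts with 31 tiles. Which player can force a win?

Work bottom-up. With no move the player to move loses. Otherwise the position is W if at least one move leads to an L position for the opponent, and L if every move leads to a W.
n=0: no move → L
n=1: no move → L
n=2: →0(L), so W
n=3: →1(L), so W
n=4: →0(L), so W
n=5: →1(L), so W
n=6: →4(W), 2(W) — all W, so L
n=7: →5(W), 3(W) — all W, so L
n=8: →6(L), so W
n=9: →7(L), so W
n=10: →6(L), so W
n=11: →7(L), so W
n=12: →10(W), 8(W) — all W, so L
n=13: →11(W), 9(W) — all W, so L
n=14: →12(L), so W
n=15: →13(L), so W
n=16: →12(L), so W
n=17: →13(L), so W
n=18: →16(W), 14(W) — all W, so L
n=19: →17(W), 15(W) — all W, so L
n=20: →18(L), so W
n=21: →19(L), so W
n=22: →18(L), so W
n=23: →19(L), so W
n=24: →22(W), 20(W) — all W, so L
n=25: →23(W), 21(W) — all W, so L
n=26: →24(L), so W
n=27: →25(L), so W
n=28: →24(L), so W
n=29: →25(L), so W
n=30: →28(W), 26(W) — all W, so L
n=31: →29(W), 27(W) — all W, so L
The starting position 31 is L: whatever Rosa does, the opponent receives a W position.

Sam wins.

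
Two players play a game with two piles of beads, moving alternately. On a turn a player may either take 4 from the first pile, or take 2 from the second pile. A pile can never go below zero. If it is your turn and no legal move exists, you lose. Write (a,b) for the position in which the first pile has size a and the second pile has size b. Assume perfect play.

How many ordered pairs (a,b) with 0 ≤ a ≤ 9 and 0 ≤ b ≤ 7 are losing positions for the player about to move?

40

Label each position W (a win for the player to move) or L (a loss). A position with no legal move is L; any other position is W exactly when some move reaches an L, and L when every move reaches a W.
Every move lowers a or b (never raises either), so fill the grid row by row in increasing a, and left to right within a row: each cell's successors are then already labelled.
      b=0  b=1  b=2  b=3  b=4  b=5  b=6  b=7
a=0:    L    L    W    W    L    L    W    W
a=1:    L    L    W    W    L    L    W    W
a=2:    L    L    W    W    L    L    W    W
a=3:    L    L    W    W    L    L    W    W
a=4:    W    W    L    L    W    W    L    L
a=5:    W    W    L    L    W    W    L    L
a=6:    W    W    L    L    W    W    L    L
a=7:    W    W    L    L    W    W    L    L
a=8:    L    L    W    W    L    L    W    W
a=9:    L    L    W    W    L    L    W    W
Cells with no legal move (terminal, hence L): (0,0), (0,1), (1,0), (1,1), (2,0), (2,1), (3,0), (3,1).
The remaining L cells, each justified by listing all of its moves:
(0,4): →(0,2)(W) only, which is W, so L
(0,5): →(0,3)(W) only, which is W, so L
(1,4): →(1,2)(W) only, which is W, so L
(1,5): →(1,3)(W) only, which is W, so L
(2,4): →(2,2)(W) only, which is W, so L
(2,5): →(2,3)(W) only, which is W, so L
(3,4): →(3,2)(W) only, which is W, so L
(3,5): →(3,3)(W) only, which is W, so L
(4,2): →(0,2)(W), (4,0)(W) — all W, so L
(4,3): →(0,3)(W), (4,1)(W) — all W, so L
(4,6): →(0,6)(W), (4,4)(W) — all W, so L
(4,7): →(0,7)(W), (4,5)(W) — all W, so L
(5,2): →(1,2)(W), (5,0)(W) — all W, so L
(5,3): →(1,3)(W), (5,1)(W) — all W, so L
(5,6): →(1,6)(W), (5,4)(W) — all W, so L
(5,7): →(1,7)(W), (5,5)(W) — all W, so L
(6,2): →(2,2)(W), (6,0)(W) — all W, so L
(6,3): →(2,3)(W), (6,1)(W) — all W, so L
(6,6): →(2,6)(W), (6,4)(W) — all W, so L
(6,7): →(2,7)(W), (6,5)(W) — all W, so L
(7,2): →(3,2)(W), (7,0)(W) — all W, so L
(7,3): →(3,3)(W), (7,1)(W) — all W, so L
(7,6): →(3,6)(W), (7,4)(W) — all W, so L
(7,7): →(3,7)(W), (7,5)(W) — all W, so L
(8,0): →(4,0)(W) only, which is W, so L
(8,1): →(4,1)(W) only, which is W, so L
(8,4): →(4,4)(W), (8,2)(W) — all W, so L
(8,5): →(4,5)(W), (8,3)(W) — all W, so L
(9,0): →(5,0)(W) only, which is W, so L
(9,1): →(5,1)(W) only, which is W, so L
(9,4): →(5,4)(W), (9,2)(W) — all W, so L
(9,5): →(5,5)(W), (9,3)(W) — all W, so L
Every other cell has at least one move into one of the L cells above, so it is W.
L cells per row: a=0: 4, a=1: 4, a=2: 4, a=3: 4, a=4: 4, a=5: 4, a=6: 4, a=7: 4, a=8: 4, a=9: 4; total 40.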